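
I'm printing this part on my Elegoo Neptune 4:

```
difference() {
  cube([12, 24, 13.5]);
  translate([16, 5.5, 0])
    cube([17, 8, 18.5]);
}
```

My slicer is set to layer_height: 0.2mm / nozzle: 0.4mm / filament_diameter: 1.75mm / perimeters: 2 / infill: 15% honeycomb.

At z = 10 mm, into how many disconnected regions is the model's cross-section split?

1

At z = 10 mm: the cube is present — its section is the full 12×24 rectangle; the cube at (16, 5.5) (footprint 17×8) is included at this height; Taking the first minus the rest: starting from the 12×24 cube, the 17×8 cube at (16, 5.5) misses the remaining region (no effect) — 1 connected region. The result has 1 disconnected region.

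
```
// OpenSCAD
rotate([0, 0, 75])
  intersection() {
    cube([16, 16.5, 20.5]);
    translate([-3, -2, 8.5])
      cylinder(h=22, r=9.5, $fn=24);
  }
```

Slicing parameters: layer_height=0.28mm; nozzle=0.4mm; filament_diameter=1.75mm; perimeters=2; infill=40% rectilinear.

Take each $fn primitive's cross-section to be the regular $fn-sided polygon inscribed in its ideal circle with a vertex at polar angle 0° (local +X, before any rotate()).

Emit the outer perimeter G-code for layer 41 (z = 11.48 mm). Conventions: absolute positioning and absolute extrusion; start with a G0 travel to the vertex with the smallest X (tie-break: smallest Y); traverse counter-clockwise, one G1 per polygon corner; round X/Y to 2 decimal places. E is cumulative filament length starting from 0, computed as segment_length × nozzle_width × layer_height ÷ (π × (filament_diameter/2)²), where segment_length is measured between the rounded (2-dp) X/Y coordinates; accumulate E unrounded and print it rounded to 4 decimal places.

At z = 11.48 mm: the cube is present — its section is the full 16×16.5 rectangle; the r=9.5 cylinder at (-3, -2) gives a regular 24-gon of circumradius 9.5 (constant along its height); Keeping only the common overlap: the r=9.5 cylinder at (-3, -2) partially overlaps the 16×16.5 cube; clipping to the common part keeps 29.47 mm² — 1 connected region; (rotated 75° about Z; rotation is an isometry so areas/perimeters/island counts are preserved). The outline is a single polygon with 7 vertices. Extrusion per mm of travel: 0.4 × 0.28 / (π × 0.875²) = 0.046564. Accumulating E over each segment gives final E = 1.0701.

G0 X-6.72 Y1.80 Z11.48
G1 X0.00 Y0.00 E0.3239
G1 X1.61 Y6.02 E0.6141
G1 X1.16 Y6.08 E0.6352
G1 X-1.30 Y5.76 E0.7508
G1 X-3.59 Y4.81 E0.8662
G1 X-5.56 Y3.30 E0.9818
G1 X-6.72 Y1.80 E1.0701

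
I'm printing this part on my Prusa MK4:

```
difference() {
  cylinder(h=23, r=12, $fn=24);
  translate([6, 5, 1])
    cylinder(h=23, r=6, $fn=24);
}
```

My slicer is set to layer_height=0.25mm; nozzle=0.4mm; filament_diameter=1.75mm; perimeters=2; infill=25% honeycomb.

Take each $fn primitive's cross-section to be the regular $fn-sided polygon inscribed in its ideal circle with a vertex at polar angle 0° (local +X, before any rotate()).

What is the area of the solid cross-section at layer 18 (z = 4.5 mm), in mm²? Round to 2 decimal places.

At z = 4.5 mm: the cylinder: section is a regular 24-gon, circumradius r=12 (area = (24/2)·12.000²·sin(360°/24) = 447.24 mm²); the cylinder at (6, 5): section is a regular 24-gon, circumradius r=6 (area = (24/2)·6.000²·sin(360°/24) = 111.81 mm²); Taking the first minus the rest: starting from the r=12 cylinder (447.24 mm²), the r=6 cylinder at (6, 5) partially overlaps it — only the 97.77 mm² overlap (of its 111.81 mm²) is removed, clipping the outline — area = 349.47 mm². Overall, the cross-section is a single solid region. Net area = 349.47 mm².

349.47 mm²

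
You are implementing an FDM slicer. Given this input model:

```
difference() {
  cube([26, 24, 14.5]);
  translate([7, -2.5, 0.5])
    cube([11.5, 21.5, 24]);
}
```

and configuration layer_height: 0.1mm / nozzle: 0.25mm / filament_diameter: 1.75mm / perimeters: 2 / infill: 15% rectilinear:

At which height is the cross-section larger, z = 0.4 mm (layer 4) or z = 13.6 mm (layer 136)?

layer 4 (z = 0.4 mm)

Layer 4 (z = 0.4): the cube (footprint 26×24) is included at this height (area 624.00 mm²); the cube at (7, -2.5) is absent (z outside [0.5, 24.5]); Taking the first minus the rest: none of the subtracted shapes is present at this height, so the 26×24 cube is unchanged — area = 624.00 mm². So its area = 624.00 mm². Layer 136 (z = 13.6): the 26×24 cube contributes its full rectangle (area 624.00 mm²); the cube at (7, -2.5) is present — its section is the full 11.5×21.5 rectangle (area 247.25 mm²); After the difference (first − rest): starting from the 26×24 cube (624.00 mm²), the 11.5×21.5 cube at (7, -2.5) partially overlaps it — only the 218.50 mm² overlap (of its 247.25 mm²) is removed, clipping the outline — area = 405.50 mm². So its area = 405.50 mm². Layer 4 is larger (624.00 vs 405.50 mm²).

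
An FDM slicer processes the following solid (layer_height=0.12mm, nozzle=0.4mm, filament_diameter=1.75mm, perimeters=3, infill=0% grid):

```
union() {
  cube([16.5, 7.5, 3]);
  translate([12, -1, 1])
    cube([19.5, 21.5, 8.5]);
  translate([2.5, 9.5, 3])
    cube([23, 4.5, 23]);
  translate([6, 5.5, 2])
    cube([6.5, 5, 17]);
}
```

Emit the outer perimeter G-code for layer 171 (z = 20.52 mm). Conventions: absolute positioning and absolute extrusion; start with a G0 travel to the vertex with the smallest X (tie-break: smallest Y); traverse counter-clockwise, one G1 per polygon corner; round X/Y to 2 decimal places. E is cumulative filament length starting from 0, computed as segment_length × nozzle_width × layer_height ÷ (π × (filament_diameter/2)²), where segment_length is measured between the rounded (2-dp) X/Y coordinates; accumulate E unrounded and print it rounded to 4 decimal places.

G0 X2.50 Y9.50 Z20.52
G1 X25.50 Y9.50 E0.4590
G1 X25.50 Y14.00 E0.5488
G1 X2.50 Y14.00 E1.0078
G1 X2.50 Y9.50 E1.0976

At z = 20.52 mm: the cube is not intersected at this z (z outside [0, 3]); the cube at (12, -1) is not intersected at this z (z outside [1, 9.5]); the 23×4.5 cube at (2.5, 9.5) contributes its full rectangle; the cube at (6, 5.5) is absent (z outside [2, 19]); Combining (union): only the 23×4.5 cube at (2.5, 9.5) is present, so the union is just that shape — 1 connected region. The outline is a single polygon with 4 vertices. Extrusion per mm of travel: 0.4 × 0.12 / (π × 0.875²) = 0.019956. Accumulating E over each segment gives final E = 1.0976.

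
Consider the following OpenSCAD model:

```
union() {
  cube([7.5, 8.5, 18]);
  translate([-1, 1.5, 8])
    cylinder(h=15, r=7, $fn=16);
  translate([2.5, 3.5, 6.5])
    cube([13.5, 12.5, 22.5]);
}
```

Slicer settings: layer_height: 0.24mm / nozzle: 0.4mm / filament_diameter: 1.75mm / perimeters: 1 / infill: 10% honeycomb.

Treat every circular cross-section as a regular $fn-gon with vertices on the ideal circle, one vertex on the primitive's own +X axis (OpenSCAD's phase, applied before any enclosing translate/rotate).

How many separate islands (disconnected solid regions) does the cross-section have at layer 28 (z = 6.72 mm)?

At z = 6.72 mm: the cube (footprint 7.5×8.5) is included at this height; the cylinder at (-1, 1.5) is absent (z outside [8, 23]); the 13.5×12.5 cube at (2.5, 3.5) contributes its full rectangle; Combining (union): the regions partially overlap (shared area 25.00 mm²), so overlapping operands fuse into one piece — 1 connected region. Overall, the cross-section is a single solid region. Island count = 1.

1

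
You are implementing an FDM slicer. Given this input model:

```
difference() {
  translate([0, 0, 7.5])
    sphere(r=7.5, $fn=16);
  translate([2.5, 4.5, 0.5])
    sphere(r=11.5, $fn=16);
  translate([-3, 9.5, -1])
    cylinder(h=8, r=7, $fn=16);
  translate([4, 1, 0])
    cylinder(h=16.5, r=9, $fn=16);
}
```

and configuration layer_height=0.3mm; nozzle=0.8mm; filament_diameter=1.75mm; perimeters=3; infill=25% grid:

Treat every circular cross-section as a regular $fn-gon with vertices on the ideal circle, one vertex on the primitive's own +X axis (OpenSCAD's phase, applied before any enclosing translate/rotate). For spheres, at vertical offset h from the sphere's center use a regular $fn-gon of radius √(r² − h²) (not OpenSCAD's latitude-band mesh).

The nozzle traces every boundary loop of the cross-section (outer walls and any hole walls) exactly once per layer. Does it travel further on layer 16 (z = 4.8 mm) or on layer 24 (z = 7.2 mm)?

layer 24 (z = 7.2 mm)

Layer 16 (z = 4.8): the r=7.5 sphere slices to a regular 16-gon of circumradius 6.997 (√(r²−h²) with h=2.7 from center) (perimeter = 2·16·6.997·sin(180°/16) = 43.68 mm); the r=11.5 sphere at (2.5, 4.5) slices to a regular 16-gon of circumradius 10.666 (√(r²−h²) with h=4.3 from center) (perimeter = 2·16·10.666·sin(180°/16) = 66.59 mm); the r=7 cylinder at (-3, 9.5) contributes a regular 16-gon of circumradius 7 (perimeter = 2·16·7.000·sin(180°/16) = 43.70 mm); the r=9 cylinder at (4, 1) contributes a regular 16-gon of circumradius 9 (perimeter = 2·16·9.000·sin(180°/16) = 56.19 mm); Subtracting the remaining from the first: starting from the r=7.5 sphere, the r=11.5 sphere at (2.5, 4.5) partially overlaps it — only the 136.49 mm² overlap (of its 348.27 mm²) is removed, clipping the outline; the r=7 cylinder at (-3, 9.5) misses the remaining region (no effect); the r=9 cylinder at (4, 1) partially overlaps it — only the 4.27 mm² overlap (of its 247.98 mm²) is removed, clipping the outline — boundary = 20.80 mm. So its perimeter = 20.80 mm. Layer 24 (z = 7.2): the r=7.5 sphere slices to a regular 16-gon of circumradius 7.494 (√(r²−h²) with h=0.3 from center) (perimeter = 2·16·7.494·sin(180°/16) = 46.78 mm); the r=11.5 sphere at (2.5, 4.5) slices to a regular 16-gon of circumradius 9.347 (√(r²−h²) with h=6.7 from center) (perimeter = 2·16·9.347·sin(180°/16) = 58.35 mm); the cylinder at (-3, 9.5) is not intersected at this z (z outside [-1, 7]); the r=9 cylinder at (4, 1) gives a regular 16-gon of circumradius 9 (constant along its height) (perimeter = 2·16·9.000·sin(180°/16) = 56.19 mm); Subtracting the remaining from the first: starting from the r=7.5 sphere, the r=11.5 sphere at (2.5, 4.5) partially overlaps it — only the 129.75 mm² overlap (of its 267.45 mm²) is removed, clipping the outline; the r=9 cylinder at (4, 1) partially overlaps it — only the 19.25 mm² overlap (of its 247.98 mm²) is removed, clipping the outline — boundary = 29.46 mm. So its perimeter = 29.46 mm. Layer 24 is larger (29.46 vs 20.80 mm).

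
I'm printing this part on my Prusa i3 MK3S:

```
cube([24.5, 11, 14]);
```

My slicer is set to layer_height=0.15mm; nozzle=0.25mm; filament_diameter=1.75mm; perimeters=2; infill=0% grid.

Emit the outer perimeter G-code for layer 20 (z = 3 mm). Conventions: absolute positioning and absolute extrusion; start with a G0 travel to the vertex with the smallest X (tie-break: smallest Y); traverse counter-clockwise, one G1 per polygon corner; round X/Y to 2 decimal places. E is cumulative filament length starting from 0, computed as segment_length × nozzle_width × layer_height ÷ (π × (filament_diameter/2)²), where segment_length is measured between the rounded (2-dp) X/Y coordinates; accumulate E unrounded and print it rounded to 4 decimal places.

At z = 3 mm: the 24.5×11 cube contributes its full rectangle. The outline is a single polygon with 4 vertices. Extrusion per mm of travel: 0.25 × 0.15 / (π × 0.875²) = 0.015591. Accumulating E over each segment gives final E = 1.1069.

G0 X0.00 Y0.00 Z3.00
G1 X24.50 Y0.00 E0.3820
G1 X24.50 Y11.00 E0.5535
G1 X0.00 Y11.00 E0.9354
G1 X0.00 Y0.00 E1.1069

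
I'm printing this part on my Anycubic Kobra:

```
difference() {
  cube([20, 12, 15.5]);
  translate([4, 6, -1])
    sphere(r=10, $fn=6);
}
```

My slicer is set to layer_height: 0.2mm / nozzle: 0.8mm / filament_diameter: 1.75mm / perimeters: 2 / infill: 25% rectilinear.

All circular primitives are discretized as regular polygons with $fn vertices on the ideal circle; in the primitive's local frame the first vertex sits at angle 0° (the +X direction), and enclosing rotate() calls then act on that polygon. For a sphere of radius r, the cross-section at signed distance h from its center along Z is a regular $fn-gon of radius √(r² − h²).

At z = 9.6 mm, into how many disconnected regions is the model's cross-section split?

1

At z = 9.6 mm: the cube is present — its section is the full 20×12 rectangle; the sphere at (4, 6) does not reach this height (|z−center|=10.600 > r=10); Subtracting the remaining from the first: none of the subtracted shapes is present at this height, so the 20×12 cube is unchanged — 1 connected region. The result has 1 disconnected region.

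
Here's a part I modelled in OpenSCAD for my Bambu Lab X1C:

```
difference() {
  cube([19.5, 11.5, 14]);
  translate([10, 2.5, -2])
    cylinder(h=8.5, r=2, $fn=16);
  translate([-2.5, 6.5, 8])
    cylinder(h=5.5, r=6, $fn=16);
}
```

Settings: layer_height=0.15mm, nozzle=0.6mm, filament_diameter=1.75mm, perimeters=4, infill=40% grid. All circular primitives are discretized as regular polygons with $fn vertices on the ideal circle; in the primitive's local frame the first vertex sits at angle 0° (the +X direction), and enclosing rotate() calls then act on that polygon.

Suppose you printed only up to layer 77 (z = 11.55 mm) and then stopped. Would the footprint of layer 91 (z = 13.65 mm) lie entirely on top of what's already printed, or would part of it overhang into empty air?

Compare the two slices. At z = 11.55: the cube is present — its section is the full 19.5×11.5 rectangle (area 224.25 mm²); the cylinder at (10, 2.5) is absent (z outside [-2, 6.5]); the cylinder at (-2.5, 6.5): section is a regular 16-gon, circumradius r=6 (area = (16/2)·6.000²·sin(360°/16) = 110.21 mm²); Subtracting the remaining from the first: starting from the 19.5×11.5 cube (224.25 mm²), the r=6 cylinder at (-2.5, 6.5) partially overlaps it — only the 26.25 mm² overlap (of its 110.21 mm²) is removed, clipping the outline — area = 198.00 mm². At z = 13.65: the cube (footprint 19.5×11.5) is included at this height (area 224.25 mm²); the cylinder at (10, 2.5) does not reach this height (z outside [-2, 6.5]); the cylinder at (-2.5, 6.5) is not intersected at this z (z outside [8, 13.5]); Taking the first minus the rest: none of the subtracted shapes is present at this height, so the 19.5×11.5 cube is unchanged — area = 224.25 mm². Checking containment: at z = 13.65 the cross-section extends beyond the z = 11.55 cross-section by about 26.25 mm².

part overhangs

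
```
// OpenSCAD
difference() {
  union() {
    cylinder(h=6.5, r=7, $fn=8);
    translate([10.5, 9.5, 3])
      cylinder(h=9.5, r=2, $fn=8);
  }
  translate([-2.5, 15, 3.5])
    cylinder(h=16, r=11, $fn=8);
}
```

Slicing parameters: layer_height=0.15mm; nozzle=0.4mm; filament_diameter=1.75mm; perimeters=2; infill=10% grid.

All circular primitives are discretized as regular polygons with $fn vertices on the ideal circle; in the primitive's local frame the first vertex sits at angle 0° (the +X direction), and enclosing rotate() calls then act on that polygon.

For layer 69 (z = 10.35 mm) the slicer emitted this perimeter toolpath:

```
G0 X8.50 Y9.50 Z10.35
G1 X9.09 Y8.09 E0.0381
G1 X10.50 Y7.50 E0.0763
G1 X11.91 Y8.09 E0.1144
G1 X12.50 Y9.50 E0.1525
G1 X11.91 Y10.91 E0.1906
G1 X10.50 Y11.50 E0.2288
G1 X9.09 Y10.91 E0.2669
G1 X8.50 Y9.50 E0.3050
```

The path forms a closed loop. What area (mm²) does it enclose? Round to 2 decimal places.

Apply the shoelace formula to the sequence of (X, Y) vertices; enclosed area = 11.28 mm².

11.28 mm²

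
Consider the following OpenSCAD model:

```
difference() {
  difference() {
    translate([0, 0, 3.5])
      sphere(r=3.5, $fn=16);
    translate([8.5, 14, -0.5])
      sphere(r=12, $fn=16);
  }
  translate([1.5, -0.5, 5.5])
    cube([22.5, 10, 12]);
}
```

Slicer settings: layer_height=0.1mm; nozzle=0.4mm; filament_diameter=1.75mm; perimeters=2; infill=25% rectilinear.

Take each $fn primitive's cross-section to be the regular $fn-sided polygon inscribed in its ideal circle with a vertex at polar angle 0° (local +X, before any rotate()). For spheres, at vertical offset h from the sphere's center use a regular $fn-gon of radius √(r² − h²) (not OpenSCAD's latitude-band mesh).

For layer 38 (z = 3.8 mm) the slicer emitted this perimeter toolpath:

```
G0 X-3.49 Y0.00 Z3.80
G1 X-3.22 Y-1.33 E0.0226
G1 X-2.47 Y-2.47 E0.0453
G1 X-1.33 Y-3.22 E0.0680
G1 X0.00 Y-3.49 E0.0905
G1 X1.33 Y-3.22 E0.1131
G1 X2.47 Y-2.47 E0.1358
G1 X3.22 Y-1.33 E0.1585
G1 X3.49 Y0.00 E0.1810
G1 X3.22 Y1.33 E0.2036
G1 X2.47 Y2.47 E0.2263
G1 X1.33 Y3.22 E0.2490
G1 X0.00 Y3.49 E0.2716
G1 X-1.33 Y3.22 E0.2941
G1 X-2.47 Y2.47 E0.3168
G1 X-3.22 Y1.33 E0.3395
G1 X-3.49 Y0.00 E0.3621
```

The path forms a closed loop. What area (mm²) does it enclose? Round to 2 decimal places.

37.24 mm²

Apply the shoelace formula to the sequence of (X, Y) vertices; enclosed area = 37.24 mm².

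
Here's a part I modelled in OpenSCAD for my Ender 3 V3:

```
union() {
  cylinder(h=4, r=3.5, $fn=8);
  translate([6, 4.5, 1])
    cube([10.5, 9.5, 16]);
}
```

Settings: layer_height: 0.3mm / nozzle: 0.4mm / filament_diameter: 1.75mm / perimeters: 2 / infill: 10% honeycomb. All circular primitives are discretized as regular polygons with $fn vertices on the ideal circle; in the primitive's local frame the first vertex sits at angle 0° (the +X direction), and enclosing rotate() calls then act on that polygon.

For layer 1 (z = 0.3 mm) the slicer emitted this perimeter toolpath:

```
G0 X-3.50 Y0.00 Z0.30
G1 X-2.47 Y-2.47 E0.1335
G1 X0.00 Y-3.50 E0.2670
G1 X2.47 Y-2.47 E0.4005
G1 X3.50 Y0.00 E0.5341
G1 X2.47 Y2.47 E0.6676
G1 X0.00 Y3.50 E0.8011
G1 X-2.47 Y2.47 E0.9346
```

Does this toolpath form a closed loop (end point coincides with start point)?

no

Start point (G0): (-3.50, 0.00). End point (last G1): the path does not return to the start — open.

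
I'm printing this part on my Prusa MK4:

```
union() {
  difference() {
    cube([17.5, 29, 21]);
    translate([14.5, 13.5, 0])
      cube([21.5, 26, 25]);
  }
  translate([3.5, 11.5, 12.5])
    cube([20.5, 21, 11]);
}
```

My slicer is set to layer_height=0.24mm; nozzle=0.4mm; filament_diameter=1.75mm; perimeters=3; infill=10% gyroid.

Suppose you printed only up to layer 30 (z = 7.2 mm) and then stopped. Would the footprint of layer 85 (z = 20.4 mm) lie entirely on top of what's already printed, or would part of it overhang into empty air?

Compare the two slices. At z = 7.2: the 17.5×29 cube contributes its full rectangle (area 507.50 mm²); the cube at (14.5, 13.5) is present — its section is the full 21.5×26 rectangle (area 559.00 mm²); Taking the first minus the rest: starting from the 17.5×29 cube (507.50 mm²), the 21.5×26 cube at (14.5, 13.5) partially overlaps it — only the 46.50 mm² overlap (of its 559.00 mm²) is removed, clipping the outline — area = 461.00 mm²; the cube at (3.5, 11.5) is not intersected at this z (z outside [12.5, 23.5]); Merging all regions: only that combined region is present, so the union is just that shape — area = 461.00 mm². At z = 20.4: the cube (footprint 17.5×29) is included at this height (area 507.50 mm²); the cube at (14.5, 13.5) (footprint 21.5×26) is included at this height (area 559.00 mm²); Taking the first minus the rest: starting from the 17.5×29 cube (507.50 mm²), the 21.5×26 cube at (14.5, 13.5) partially overlaps it — only the 46.50 mm² overlap (of its 559.00 mm²) is removed, clipping the outline — area = 461.00 mm²; the cube at (3.5, 11.5) is present — its section is the full 20.5×21 rectangle (area 430.50 mm²); Taking the union: the regions partially overlap — summed areas 891.50 mm² minus the doubly-counted overlap 198.50 mm² gives 693.00 mm² — area = 693.00 mm². Checking containment: at z = 20.4 the cross-section extends beyond the z = 7.2 cross-section by about 232.00 mm².

part overhangs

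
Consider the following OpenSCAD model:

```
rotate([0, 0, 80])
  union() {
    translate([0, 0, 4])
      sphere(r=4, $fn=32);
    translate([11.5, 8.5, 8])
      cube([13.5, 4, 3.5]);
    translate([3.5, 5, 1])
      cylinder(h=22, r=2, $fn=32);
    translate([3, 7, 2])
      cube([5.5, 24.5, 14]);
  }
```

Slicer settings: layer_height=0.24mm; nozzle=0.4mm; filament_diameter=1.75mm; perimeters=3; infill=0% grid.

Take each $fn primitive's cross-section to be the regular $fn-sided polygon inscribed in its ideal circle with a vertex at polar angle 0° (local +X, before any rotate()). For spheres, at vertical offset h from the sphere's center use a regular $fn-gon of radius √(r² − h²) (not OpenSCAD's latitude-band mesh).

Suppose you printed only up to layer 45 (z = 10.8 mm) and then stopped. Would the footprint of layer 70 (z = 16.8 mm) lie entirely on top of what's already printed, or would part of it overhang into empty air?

Compare the two slices. At z = 10.8: the sphere is absent (|z−center|=6.800 > r=4); the cube at (11.5, 8.5) is present — its section is the full 13.5×4 rectangle (area 54.00 mm²); the cylinder at (3.5, 5): section is a regular 32-gon, circumradius r=2 (area = (32/2)·2.000²·sin(360°/32) = 12.49 mm²); the cube at (3, 7) (footprint 5.5×24.5) is included at this height (area 134.75 mm²); Merging all regions: the 3 present regions are separate (no shared area or edge), so areas and boundary lengths simply add and each stays a separate island — area = 201.24 mm²; (rotated 80° about Z; rotation is an isometry so areas/perimeters/island counts are preserved). At z = 16.8: the sphere is absent (|z−center|=12.800 > r=4); the cube at (11.5, 8.5) is absent (z outside [8, 11.5]); the r=2 cylinder at (3.5, 5) contributes a regular 32-gon of circumradius 2 (area = (32/2)·2.000²·sin(360°/32) = 12.49 mm²); the cube at (3, 7) does not reach this height (z outside [2, 16]); Taking the union: only the r=2 cylinder at (3.5, 5) is present, so the union is just that shape — area = 12.49 mm²; (rotated 80° about Z; rotation is an isometry so areas/perimeters/island counts are preserved). Checking containment: the cross-section at z = 16.8 is a subset of the cross-section at z = 10.8.

entirely on top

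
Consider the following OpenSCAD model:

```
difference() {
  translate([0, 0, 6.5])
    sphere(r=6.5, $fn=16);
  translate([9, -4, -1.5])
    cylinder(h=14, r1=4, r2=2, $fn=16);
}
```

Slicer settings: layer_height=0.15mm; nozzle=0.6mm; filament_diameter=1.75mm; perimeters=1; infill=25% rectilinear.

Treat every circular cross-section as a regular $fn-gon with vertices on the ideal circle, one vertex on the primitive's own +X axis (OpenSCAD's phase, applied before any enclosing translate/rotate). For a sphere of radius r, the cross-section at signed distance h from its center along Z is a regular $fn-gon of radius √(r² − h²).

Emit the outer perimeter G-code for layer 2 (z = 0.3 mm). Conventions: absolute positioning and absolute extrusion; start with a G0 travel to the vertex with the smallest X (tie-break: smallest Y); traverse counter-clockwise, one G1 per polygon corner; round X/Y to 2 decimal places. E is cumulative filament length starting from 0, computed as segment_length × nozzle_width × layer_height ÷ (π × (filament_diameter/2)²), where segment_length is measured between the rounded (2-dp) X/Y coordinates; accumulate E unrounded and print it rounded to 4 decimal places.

At z = 0.3 mm: the r=6.5 sphere slices to a regular 16-gon of circumradius 1.952 (√(r²−h²) with h=6.2 from center); the cone at (9, -4) contributes a regular 16-gon of circumradius 3.743 (interpolated between r1=4 and r2=2 at t=0.129); Subtracting the remaining from the first: starting from the r=6.5 sphere, the cone at (9, -4) misses the remaining region (no effect) — 1 connected region. The outline is a single polygon with 16 vertices. Extrusion per mm of travel: 0.6 × 0.15 / (π × 0.875²) = 0.037418. Accumulating E over each segment gives final E = 0.4556.

G0 X-1.95 Y0.00 Z0.30
G1 X-1.80 Y-0.75 E0.0286
G1 X-1.38 Y-1.38 E0.0570
G1 X-0.75 Y-1.80 E0.0853
G1 X0.00 Y-1.95 E0.1139
G1 X0.75 Y-1.80 E0.1425
G1 X1.38 Y-1.38 E0.1709
G1 X1.80 Y-0.75 E0.1992
G1 X1.95 Y0.00 E0.2278
G1 X1.80 Y0.75 E0.2564
G1 X1.38 Y1.38 E0.2848
G1 X0.75 Y1.80 E0.3131
G1 X0.00 Y1.95 E0.3417
G1 X-0.75 Y1.80 E0.3703
G1 X-1.38 Y1.38 E0.3987
G1 X-1.80 Y0.75 E0.4270
G1 X-1.95 Y0.00 E0.4556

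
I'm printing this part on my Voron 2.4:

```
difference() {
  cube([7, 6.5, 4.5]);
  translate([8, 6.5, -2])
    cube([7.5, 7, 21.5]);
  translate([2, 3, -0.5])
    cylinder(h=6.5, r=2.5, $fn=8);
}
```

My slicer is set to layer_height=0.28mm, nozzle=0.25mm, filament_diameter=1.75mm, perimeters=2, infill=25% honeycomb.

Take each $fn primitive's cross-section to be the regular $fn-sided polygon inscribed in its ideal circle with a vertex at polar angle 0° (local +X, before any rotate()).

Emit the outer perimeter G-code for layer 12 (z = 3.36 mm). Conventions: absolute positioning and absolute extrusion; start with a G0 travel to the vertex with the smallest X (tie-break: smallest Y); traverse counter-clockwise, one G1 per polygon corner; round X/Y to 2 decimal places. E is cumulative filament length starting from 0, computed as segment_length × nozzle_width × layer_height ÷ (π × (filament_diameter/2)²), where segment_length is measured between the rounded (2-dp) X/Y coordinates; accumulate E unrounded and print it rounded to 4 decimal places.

G0 X0.00 Y0.00 Z3.36
G1 X7.00 Y0.00 E0.2037
G1 X7.00 Y6.50 E0.3929
G1 X0.00 Y6.50 E0.5966
G1 X0.00 Y4.21 E0.6632
G1 X0.23 Y4.77 E0.6809
G1 X2.00 Y5.50 E0.7366
G1 X3.77 Y4.77 E0.7923
G1 X4.50 Y3.00 E0.8480
G1 X3.77 Y1.23 E0.9037
G1 X2.00 Y0.50 E0.9595
G1 X0.23 Y1.23 E1.0152
G1 X0.00 Y1.79 E1.0328
G1 X0.00 Y0.00 E1.0849

At z = 3.36 mm: the cube is present — its section is the full 7×6.5 rectangle; the cube at (8, 6.5) is present — its section is the full 7.5×7 rectangle; the r=2.5 cylinder at (2, 3) gives a regular 8-gon of circumradius 2.5 (constant along its height); Taking the first minus the rest: starting from the 7×6.5 cube, the 7.5×7 cube at (8, 6.5) misses the remaining region (no effect); the r=2.5 cylinder at (2, 3) partially overlaps it — only the 17.07 mm² overlap (of its 17.68 mm²) is removed, clipping the outline — 1 connected region. The outline is a single polygon with 13 vertices. Extrusion per mm of travel: 0.25 × 0.28 / (π × 0.875²) = 0.029103. Accumulating E over each segment gives final E = 1.0849.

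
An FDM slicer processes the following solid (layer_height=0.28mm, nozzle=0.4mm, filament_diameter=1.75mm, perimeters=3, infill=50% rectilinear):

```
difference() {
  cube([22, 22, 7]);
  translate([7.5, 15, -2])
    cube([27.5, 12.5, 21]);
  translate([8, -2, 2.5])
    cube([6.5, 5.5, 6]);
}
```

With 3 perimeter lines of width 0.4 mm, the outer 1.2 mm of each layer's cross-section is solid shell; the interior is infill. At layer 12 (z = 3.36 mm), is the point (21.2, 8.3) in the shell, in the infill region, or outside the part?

At z = 3.36 mm: the 22×22 cube contributes its full rectangle; the cube at (7.5, 15) (footprint 27.5×12.5) is included at this height; the cube at (8, -2) (footprint 6.5×5.5) is included at this height; After the difference (first − rest): starting from the 22×22 cube, the 27.5×12.5 cube at (7.5, 15) partially overlaps it — only the 101.50 mm² overlap (of its 343.75 mm²) is removed, clipping the outline; the 6.5×5.5 cube at (8, -2) partially overlaps it — only the 22.75 mm² overlap (of its 35.75 mm²) is removed, clipping the outline — 1 connected region. Overall, the cross-section is a single solid region. The nearest boundary edge runs (22.00, 15.00)→(22.00, 0.00); distance from the point to it = 0.80 mm. The point is inside the cross-section, 0.80 mm from the nearest boundary — within the 1.2 mm shell band (3 × 0.4).

shell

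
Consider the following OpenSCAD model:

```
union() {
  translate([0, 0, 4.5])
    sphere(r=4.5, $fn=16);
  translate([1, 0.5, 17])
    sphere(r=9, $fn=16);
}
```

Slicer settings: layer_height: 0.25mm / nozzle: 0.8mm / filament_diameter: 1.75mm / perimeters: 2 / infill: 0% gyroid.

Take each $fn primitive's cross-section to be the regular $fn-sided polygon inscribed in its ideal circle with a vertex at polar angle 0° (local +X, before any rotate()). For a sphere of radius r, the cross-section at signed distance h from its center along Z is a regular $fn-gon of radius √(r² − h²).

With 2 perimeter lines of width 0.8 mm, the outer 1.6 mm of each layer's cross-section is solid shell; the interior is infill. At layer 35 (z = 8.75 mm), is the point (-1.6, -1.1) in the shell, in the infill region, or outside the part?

At z = 8.75 mm: the sphere: section is a regular 16-gon, circumradius = √(r²−h²) = √(4.5²−4.25²) = 1.479; the r=9 sphere at (1, 0.5) slices to a regular 16-gon of circumradius 3.597 (√(r²−h²) with h=8.25 from center); Taking the union: the r=4.5 sphere lies entirely inside the r=9 sphere at (1, 0.5), so the union is just the r=9 sphere at (1, 0.5) — 1 connected region. Overall, the cross-section is a single solid region. The nearest boundary edge runs (-1.54, -2.04)→(-2.32, -0.88); distance from the point to it = 0.48 mm. The point is inside the cross-section, 0.48 mm from the nearest boundary — within the 1.6 mm shell band (2 × 0.8).

shell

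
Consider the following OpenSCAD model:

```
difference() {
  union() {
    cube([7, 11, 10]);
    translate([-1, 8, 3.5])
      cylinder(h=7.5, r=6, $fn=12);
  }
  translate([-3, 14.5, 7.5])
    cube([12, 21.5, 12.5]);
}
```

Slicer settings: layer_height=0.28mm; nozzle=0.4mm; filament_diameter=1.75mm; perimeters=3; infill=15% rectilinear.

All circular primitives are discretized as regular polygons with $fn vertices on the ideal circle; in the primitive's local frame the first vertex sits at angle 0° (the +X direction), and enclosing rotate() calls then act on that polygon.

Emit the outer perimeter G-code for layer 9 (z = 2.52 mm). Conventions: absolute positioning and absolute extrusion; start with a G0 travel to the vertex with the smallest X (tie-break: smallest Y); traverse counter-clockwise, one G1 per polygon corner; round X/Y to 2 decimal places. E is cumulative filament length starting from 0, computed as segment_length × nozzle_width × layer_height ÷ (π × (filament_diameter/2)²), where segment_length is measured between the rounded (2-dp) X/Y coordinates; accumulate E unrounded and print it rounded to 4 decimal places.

At z = 2.52 mm: the cube (footprint 7×11) is included at this height; the cylinder at (-1, 8) does not reach this height (z outside [3.5, 11]); Merging all regions: only the 7×11 cube is present, so the union is just that shape — 1 connected region; the cube at (-3, 14.5) does not reach this height (z outside [7.5, 20]); After the difference (first − rest): none of the subtracted shapes is present at this height, so that combined region is unchanged — 1 connected region. The outline is a single polygon with 4 vertices. Extrusion per mm of travel: 0.4 × 0.28 / (π × 0.875²) = 0.046564. Accumulating E over each segment gives final E = 1.6763.

G0 X0.00 Y0.00 Z2.52
G1 X7.00 Y0.00 E0.3259
G1 X7.00 Y11.00 E0.8382
G1 X0.00 Y11.00 E1.1641
G1 X0.00 Y0.00 E1.6763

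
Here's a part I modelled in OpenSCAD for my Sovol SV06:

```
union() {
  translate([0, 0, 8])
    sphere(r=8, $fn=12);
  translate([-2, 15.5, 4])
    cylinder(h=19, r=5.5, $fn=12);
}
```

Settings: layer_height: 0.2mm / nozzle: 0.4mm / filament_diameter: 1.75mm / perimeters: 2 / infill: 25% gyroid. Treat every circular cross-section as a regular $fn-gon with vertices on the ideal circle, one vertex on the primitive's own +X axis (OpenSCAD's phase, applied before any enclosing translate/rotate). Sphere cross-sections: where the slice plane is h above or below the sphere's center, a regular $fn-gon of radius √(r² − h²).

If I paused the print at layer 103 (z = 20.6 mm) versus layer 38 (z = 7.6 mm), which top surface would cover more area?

layer 38 (z = 7.6 mm)

Layer 103 (z = 20.6): the sphere is absent (|z−center|=12.600 > r=8); the r=5.5 cylinder at (-2, 15.5) contributes a regular 12-gon of circumradius 5.5 (area = (12/2)·5.500²·sin(360°/12) = 90.75 mm²); Merging all regions: only the r=5.5 cylinder at (-2, 15.5) is present, so the union is just that shape — area = 90.75 mm². So its area = 90.75 mm². Layer 38 (z = 7.6): the r=8 sphere slices to a regular 12-gon of circumradius 7.990 (√(r²−h²) with h=0.4 from center) (area = (12/2)·7.990²·sin(360°/12) = 191.52 mm²); the r=5.5 cylinder at (-2, 15.5) contributes a regular 12-gon of circumradius 5.5 (area = (12/2)·5.500²·sin(360°/12) = 90.75 mm²); Taking the union: the 2 present regions are separate (no shared area or edge), so areas and boundary lengths simply add and each stays a separate island — area = 282.27 mm². So its area = 282.27 mm². Layer 38 is larger (282.27 vs 90.75 mm²).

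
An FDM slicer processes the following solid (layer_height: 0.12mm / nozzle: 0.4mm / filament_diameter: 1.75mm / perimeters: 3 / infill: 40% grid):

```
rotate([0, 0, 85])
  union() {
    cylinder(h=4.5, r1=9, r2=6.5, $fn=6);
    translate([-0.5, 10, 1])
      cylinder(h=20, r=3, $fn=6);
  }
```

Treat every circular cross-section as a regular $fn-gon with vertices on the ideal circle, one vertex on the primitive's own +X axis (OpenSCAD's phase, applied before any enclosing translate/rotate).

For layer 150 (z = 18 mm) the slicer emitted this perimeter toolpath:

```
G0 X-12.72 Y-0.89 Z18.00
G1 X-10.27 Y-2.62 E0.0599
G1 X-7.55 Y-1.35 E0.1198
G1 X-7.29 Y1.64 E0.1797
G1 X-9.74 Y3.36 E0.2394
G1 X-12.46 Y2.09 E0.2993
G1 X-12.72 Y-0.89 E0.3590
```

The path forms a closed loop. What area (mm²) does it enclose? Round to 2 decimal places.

Apply the shoelace formula to the sequence of (X, Y) vertices; enclosed area = 23.35 mm².

23.35 mm²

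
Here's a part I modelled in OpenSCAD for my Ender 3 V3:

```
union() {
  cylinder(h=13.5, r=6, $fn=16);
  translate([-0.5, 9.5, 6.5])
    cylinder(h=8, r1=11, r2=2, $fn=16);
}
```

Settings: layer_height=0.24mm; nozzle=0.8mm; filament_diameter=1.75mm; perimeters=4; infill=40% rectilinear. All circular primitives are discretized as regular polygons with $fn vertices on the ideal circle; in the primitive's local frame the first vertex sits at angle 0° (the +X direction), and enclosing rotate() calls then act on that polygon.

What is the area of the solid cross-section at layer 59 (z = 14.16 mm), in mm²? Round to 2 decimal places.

At z = 14.16 mm: the cylinder is not intersected at this z (z outside [0, 13.5]); the cone at (-0.5, 9.5) (r1=11→r2=2) has section circumradius 2.383 here — a regular 16-gon (area = (16/2)·2.383²·sin(360°/16) = 17.38 mm²); Taking the union: only the cone at (-0.5, 9.5) is present, so the union is just that shape — area = 17.38 mm². Overall, the cross-section is a single solid region. Net area = 17.38 mm².

17.38 mm²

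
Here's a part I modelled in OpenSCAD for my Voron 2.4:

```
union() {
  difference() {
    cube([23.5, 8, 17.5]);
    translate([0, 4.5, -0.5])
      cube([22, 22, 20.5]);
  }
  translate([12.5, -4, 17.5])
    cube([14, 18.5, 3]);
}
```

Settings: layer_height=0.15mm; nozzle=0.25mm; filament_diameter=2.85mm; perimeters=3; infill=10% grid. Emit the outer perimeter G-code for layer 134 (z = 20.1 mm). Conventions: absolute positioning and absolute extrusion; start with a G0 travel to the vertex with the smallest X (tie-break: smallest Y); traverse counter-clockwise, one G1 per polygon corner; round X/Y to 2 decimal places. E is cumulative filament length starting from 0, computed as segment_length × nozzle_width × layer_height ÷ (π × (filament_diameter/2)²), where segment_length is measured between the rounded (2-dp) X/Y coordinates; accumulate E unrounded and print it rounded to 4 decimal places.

G0 X12.50 Y-4.00 Z20.10
G1 X26.50 Y-4.00 E0.0823
G1 X26.50 Y14.50 E0.1910
G1 X12.50 Y14.50 E0.2733
G1 X12.50 Y-4.00 E0.3821

At z = 20.1 mm: the cube does not reach this height (z outside [0, 17.5]); the cube at (0, 4.5) is absent (z outside [-0.5, 20]); After the difference (first − rest): the first operand is absent here, so nothing remains; the cube at (12.5, -4) (footprint 14×18.5) is included at this height; Taking the union: only the 14×18.5 cube at (12.5, -4) is present, so the union is just that shape — 1 connected region. The outline is a single polygon with 4 vertices. Extrusion per mm of travel: 0.25 × 0.15 / (π × 1.425²) = 0.005878. Accumulating E over each segment gives final E = 0.3821.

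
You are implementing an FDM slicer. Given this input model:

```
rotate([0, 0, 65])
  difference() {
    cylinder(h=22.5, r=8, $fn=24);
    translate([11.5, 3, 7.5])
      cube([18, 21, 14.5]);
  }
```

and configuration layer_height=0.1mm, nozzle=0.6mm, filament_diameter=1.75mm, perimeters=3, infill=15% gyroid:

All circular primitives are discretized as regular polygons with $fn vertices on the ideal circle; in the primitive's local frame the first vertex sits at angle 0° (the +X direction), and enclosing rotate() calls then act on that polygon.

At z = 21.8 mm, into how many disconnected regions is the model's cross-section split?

1

At z = 21.8 mm: the r=8 cylinder contributes a regular 24-gon of circumradius 8; the 18×21 cube at (11.5, 3) contributes its full rectangle; Subtracting the remaining from the first: starting from the r=8 cylinder, the 18×21 cube at (11.5, 3) misses the remaining region (no effect) — 1 connected region; (whole slice rotated 65° about Z — lengths, areas and connectivity unchanged). The result has 1 disconnected region.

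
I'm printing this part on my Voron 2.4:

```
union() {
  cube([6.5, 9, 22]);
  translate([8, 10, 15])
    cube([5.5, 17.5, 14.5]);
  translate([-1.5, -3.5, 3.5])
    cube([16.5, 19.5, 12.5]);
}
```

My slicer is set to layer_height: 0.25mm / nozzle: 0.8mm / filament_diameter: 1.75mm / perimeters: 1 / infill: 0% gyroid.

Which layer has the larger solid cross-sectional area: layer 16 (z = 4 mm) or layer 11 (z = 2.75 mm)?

Layer 16 (z = 4): the 6.5×9 cube contributes its full rectangle (area 58.50 mm²); the cube at (8, 10) does not reach this height (z outside [15, 29.5]); the cube at (-1.5, -3.5) (footprint 16.5×19.5) is included at this height (area 321.75 mm²); Combining (union): the 6.5×9 cube lies entirely inside the 16.5×19.5 cube at (-1.5, -3.5), so the union is just the 16.5×19.5 cube at (-1.5, -3.5) — area = 321.75 mm². So its area = 321.75 mm². Layer 11 (z = 2.75): the cube is present — its section is the full 6.5×9 rectangle (area 58.50 mm²); the cube at (8, 10) is not intersected at this z (z outside [15, 29.5]); the cube at (-1.5, -3.5) is not intersected at this z (z outside [3.5, 16]); Taking the union: only the 6.5×9 cube is present, so the union is just that shape — area = 58.50 mm². So its area = 58.50 mm². Layer 16 is larger (321.75 vs 58.50 mm²).

layer 16 (z = 4 mm)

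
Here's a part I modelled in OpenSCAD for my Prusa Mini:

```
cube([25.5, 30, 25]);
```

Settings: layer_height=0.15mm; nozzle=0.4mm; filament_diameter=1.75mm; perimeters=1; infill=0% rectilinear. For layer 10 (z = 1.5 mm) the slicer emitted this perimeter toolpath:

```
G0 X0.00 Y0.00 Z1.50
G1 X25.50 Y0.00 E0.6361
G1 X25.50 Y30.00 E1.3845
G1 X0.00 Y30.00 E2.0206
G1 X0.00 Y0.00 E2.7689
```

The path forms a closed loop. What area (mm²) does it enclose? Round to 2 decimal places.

Apply the shoelace formula to the sequence of (X, Y) vertices; enclosed area = 765.00 mm².

765.00 mm²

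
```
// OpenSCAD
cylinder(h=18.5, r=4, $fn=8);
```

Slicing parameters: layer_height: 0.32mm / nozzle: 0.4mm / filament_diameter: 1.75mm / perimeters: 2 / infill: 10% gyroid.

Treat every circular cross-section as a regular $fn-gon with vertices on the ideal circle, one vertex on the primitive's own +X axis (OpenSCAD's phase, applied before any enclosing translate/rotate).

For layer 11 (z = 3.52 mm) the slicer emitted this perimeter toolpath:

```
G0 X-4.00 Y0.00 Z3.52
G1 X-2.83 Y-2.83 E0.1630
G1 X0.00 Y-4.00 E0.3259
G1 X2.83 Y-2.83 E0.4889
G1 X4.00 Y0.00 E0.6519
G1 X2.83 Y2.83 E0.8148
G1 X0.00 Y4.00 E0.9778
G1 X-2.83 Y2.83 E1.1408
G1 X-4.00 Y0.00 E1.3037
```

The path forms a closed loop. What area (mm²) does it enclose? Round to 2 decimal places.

45.28 mm²

Apply the shoelace formula to the sequence of (X, Y) vertices; enclosed area = 45.28 mm².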